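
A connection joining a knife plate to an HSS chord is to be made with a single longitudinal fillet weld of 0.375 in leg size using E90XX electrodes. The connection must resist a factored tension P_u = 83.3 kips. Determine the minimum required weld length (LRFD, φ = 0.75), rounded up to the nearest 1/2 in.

E90XX → F_EXX = 90 ksi.
Throat t_e = 0.707 × 0.375 = 0.2651 in.
φr_n = 0.75 × 0.6 × 90 × 0.2651 = 10.74 kips/in.
L_req = P_u / φr_n = 83.3 / 10.74 = 7.758 in total.
Round up → use L = 8 in.

L = 8 in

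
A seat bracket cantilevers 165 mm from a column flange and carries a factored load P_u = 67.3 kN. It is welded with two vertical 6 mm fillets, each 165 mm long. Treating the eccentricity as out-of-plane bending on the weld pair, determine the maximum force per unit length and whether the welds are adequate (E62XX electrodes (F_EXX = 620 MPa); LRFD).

f_max ≈ 1240 N/mm; NOT adequate

L_w = 2 × 165 = 330 mm; section modulus (unit throat) S = 2 × L²/6 = 9075 mm².
Direct shear f_v = P/L_w = 67.3×10³/330 = 203.9 N/mm.
Moment M = P × e = 67.3×10³ × 165 = 11104000 N·mm; bending f_b = M/S = 1224 N/mm.
f_max = √(f_v² + f_b²) = √(203.9² + 1224²) = 1241 N/mm.
φr_n = 0.75 × 0.6 × 620 × (0.707 × 6) = 1184 N/mm → NOT adequate.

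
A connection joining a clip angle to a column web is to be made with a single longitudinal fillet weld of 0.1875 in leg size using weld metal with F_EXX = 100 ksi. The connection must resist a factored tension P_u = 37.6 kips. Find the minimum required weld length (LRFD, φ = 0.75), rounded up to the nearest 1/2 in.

Throat t_e = 0.707 × 0.1875 = 0.1326 in.
φr_n = 0.75 × 0.6 × 100 × 0.1326 = 5.965 kips/in.
L_req = P_u / φr_n = 37.6 / 5.965 = 6.303 in total.
Round up → use L = 6.5 in.

L = 6.5 in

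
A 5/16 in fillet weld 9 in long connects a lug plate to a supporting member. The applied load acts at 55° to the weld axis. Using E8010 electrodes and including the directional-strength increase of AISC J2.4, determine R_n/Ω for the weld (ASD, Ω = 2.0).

R_n/Ω ≈ 65.4 kips

E80XX → F_EXX = 80 ksi.
t_e = 0.707 × 0.3125 = 0.2209 in; A_we = 0.2209 × 9 = 1.988 in².
Directional factor: 1.0 + 0.5 sin^1.5(55°) = 1.371.
F_nw = 0.6 × 80 × 1.371 = 65.79 ksi.
R_n/Ω = (65.79 × 1.988) / 2.0 = 65.41 kips.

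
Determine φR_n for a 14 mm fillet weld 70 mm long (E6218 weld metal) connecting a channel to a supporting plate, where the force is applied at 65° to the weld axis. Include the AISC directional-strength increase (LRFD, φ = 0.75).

E62XX → F_EXX = 620 MPa.
t_e = 0.707 × 14 = 9.898 mm; A_we = 9.898 × 70 = 692.9 mm².
Directional factor: 1.0 + 0.5 sin^1.5(65°) = 1.431.
F_nw = 0.6 × 620 × 1.431 = 532.5 MPa.
φR_n = 0.75 × 532.5 × 692.9 × 10⁻³ = 276.7 kN.

φR_n ≈ 277 kN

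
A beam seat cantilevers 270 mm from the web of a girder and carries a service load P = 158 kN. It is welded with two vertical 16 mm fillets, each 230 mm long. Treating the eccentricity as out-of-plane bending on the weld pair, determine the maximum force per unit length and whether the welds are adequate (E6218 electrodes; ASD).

E62XX → F_EXX = 620 MPa.
L_w = 2 × 230 = 460 mm; section modulus (unit throat) S = 2 × L²/6 = 17630 mm².
Direct shear f_v = P/L_w = 158×10³/460 = 343.5 N/mm.
Moment M = P × e = 158×10³ × 270 = 42660000 N·mm; bending f_b = M/S = 2419 N/mm.
f_max = √(f_v² + f_b²) = √(343.5² + 2419²) = 2444 N/mm.
r_n/Ω = (1/2.0) × 0.6 × 620 × (0.707 × 16) = 2104 N/mm → NOT adequate.

f_max ≈ 2440 N/mm; NOT adequate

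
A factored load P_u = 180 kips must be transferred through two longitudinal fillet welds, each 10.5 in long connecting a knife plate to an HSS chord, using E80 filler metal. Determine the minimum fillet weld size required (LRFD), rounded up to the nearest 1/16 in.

E80XX → F_EXX = 80 ksi.
Total weld length L = 21 in.
Required throat t_e = P_u / (φ × 0.6 F_EXX × L) = 180 / (0.75 × 0.6 × 80 × 21) = 0.2381 in.
Required leg w = t_e / 0.707 = 0.3368 in → use 3/8 in.

w = 3/8 in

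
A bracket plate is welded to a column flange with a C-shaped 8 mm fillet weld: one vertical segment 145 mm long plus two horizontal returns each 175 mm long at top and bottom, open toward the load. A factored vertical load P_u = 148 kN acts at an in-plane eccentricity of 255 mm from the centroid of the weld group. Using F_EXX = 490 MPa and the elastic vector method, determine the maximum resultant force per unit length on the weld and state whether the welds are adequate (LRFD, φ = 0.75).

Total weld length L_w = 495 mm. Treat welds as unit-width lines.
Centroid: x̄ = 2×175×87.5 / 495 = 61.87 mm from the vertical weld.
Polar moment about centroid: J = I_x + I_y = [145³/12 + 2×175×72.5²] + [145×61.87² + 2(175³/12 + 175×25.63²)] = 3772000 mm³.
Direct shear f_v = P/L_w = 148×10³ / 495 = 299 N/mm (vertical).
Torsion M = P·e = 148×10³ × 255 = 37740000 N·mm.
Critical point at (x, y) = (113.1, 72.5) from centroid. f_tx = M·y/J = 725.4 N/mm; f_ty = M·x/J = 1132 N/mm.
Resultant f_max = √[f_tx² + (f_v + f_ty)²] = √[725.4² + (299 + 1132)²] = 1604 N/mm.
Capacity per unit length: φr_n = 0.75 × 0.6 × 490 × (0.707 × 8) = 1247 N/mm.
1604 > 1247 → NOT adequate.

f_max ≈ 1600 N/mm; NOT adequate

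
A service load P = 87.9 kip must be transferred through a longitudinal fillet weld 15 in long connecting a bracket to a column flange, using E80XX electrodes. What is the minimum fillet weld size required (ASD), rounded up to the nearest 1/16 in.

E80XX → F_EXX = 80 ksi.
Total weld length L = 15 in.
Required throat t_e = P × Ω / (0.6 F_EXX × L) = 87.9 × 2.0 / (0.6 × 80 × 15) = 0.2442 in.
Required leg w = t_e / 0.707 = 0.3454 in → use 3/8 in.

w = 3/8 in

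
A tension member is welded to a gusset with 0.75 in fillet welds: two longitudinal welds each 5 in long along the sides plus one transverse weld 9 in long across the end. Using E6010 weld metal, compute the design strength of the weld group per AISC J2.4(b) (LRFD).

E60XX → F_EXX = 60 ksi.
t_e = 0.707 × 0.75 = 0.5302 in.
R_nwl = 0.6 × 60 × 0.5302 × 10 = 190.9 kip (longitudinal, 2 welds).
R_nwt = 0.6 × 60 × 0.5302 × 9 = 171.8 kip (transverse, base value).
(i) R_nwl + R_nwt = 362.7 kip; (ii) 0.85 R_nwl + 1.5 R_nwt = 420 kip.
R_n = max = 420 kip [governs: (ii)]; φR_n = 315 kip.

φR_n ≈ 315 kip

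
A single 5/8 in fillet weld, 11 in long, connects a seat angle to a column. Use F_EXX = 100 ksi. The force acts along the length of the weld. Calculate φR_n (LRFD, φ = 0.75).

φR_n ≈ 219 kip

Effective throat t_e = 0.707 × 0.625 = 0.4419 in.
Total length L = 11 in; A_we = 0.4419 × 11 = 4.861 in².
F_nw = 0.6 F_EXX = 0.6 × 100 = 60 ksi.
φR_n = 0.75 × 60 × 4.861 = 218.7 kip.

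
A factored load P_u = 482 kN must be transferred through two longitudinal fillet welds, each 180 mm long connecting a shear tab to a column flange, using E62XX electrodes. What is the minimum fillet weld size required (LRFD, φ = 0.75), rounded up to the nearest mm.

E62XX → F_EXX = 620 MPa.
Total weld length L = 360 mm.
Required throat t_e = P_u / (φ × 0.6 F_EXX × L) = 482 / (0.75 × 0.6 × 620 × 360 × 10⁻³) = 4.799 mm.
Required leg w = t_e / 0.707 = 6.788 mm → use 7 mm.

w = 7 mm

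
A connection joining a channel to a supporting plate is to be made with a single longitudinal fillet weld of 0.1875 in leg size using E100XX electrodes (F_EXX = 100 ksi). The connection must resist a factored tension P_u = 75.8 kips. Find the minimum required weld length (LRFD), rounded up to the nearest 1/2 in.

L = 13 in

Throat t_e = 0.707 × 0.1875 = 0.1326 in.
φr_n = 0.75 × 0.6 × 100 × 0.1326 = 5.965 kips/in.
L_req = P_u / φr_n = 75.8 / 5.965 = 12.71 in total.
Round up → use L = 13 in.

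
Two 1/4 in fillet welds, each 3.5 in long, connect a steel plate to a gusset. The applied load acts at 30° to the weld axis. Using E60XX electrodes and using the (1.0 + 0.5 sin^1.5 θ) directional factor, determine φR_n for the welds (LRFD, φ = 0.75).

E60XX → F_EXX = 60 ksi.
t_e = 0.707 × 0.25 = 0.1767 in; A_we = 0.1767 × 7 = 1.237 in².
Directional factor: 1.0 + 0.5 sin^1.5(30°) = 1.177.
F_nw = 0.6 × 60 × 1.177 = 42.36 ksi.
φR_n = 0.75 × 42.36 × 1.237 = 39.31 kip.

φR_n ≈ 39.3 kip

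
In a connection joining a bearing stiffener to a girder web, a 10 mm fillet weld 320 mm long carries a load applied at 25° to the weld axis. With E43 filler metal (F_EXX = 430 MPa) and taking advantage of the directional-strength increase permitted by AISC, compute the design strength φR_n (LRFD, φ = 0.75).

φR_n ≈ 498 kN

t_e = 0.707 × 10 = 7.07 mm; A_we = 7.07 × 320 = 2262 mm².
Directional factor: 1.0 + 0.5 sin^1.5(25°) = 1.137.
F_nw = 0.6 × 430 × 1.137 = 293.4 MPa.
φR_n = 0.75 × 293.4 × 2262 × 10⁻³ = 497.9 kN.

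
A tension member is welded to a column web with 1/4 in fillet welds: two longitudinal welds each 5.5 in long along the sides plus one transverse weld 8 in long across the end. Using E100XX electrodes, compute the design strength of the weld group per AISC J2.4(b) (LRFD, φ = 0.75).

E100XX → F_EXX = 100 ksi.
t_e = 0.707 × 0.25 = 0.1767 in.
R_nwl = 0.6 × 100 × 0.1767 × 11 = 116.7 kips (longitudinal, 2 welds).
R_nwt = 0.6 × 100 × 0.1767 × 8 = 84.84 kips (transverse, base value).
(i) R_nwl + R_nwt = 201.5 kips; (ii) 0.85 R_nwl + 1.5 R_nwt = 226.4 kips.
R_n = max = 226.4 kips [governs: (ii)]; φR_n = 169.8 kips.

φR_n ≈ 170 kips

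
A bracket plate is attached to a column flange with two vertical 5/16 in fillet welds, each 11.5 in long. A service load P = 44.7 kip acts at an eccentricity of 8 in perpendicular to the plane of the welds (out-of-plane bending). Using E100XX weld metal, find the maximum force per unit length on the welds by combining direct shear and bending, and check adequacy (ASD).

E100XX → F_EXX = 100 ksi.
L_w = 2 × 11.5 = 23 in; section modulus (unit throat) S = 2 × L²/6 = 44.08 in².
Direct shear f_v = P/L_w = 44.7/23 = 1.943 kip/in.
Moment M = P × e = 44.7 × 8 = 357.6 kip·in; bending f_b = M/S = 8.112 kip/in.
f_max = √(f_v² + f_b²) = √(1.943² + 8.112²) = 8.341 kip/in.
r_n/Ω = (1/2.0) × 0.6 × 100 × (0.707 × 0.3125) = 6.628 kip/in → NOT adequate.

f_max ≈ 8.34 kip/in; NOT adequate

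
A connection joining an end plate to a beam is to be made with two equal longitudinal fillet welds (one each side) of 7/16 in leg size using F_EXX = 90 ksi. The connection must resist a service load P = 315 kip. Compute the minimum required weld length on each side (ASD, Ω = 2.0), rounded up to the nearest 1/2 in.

Throat t_e = 0.707 × 0.4375 = 0.3093 in.
r_n/Ω = (0.6 × 90 × 0.3093) / 2.0 = 8.351 kip/in.
L_req = P / (r_n/Ω) = 315 / 8.351 = 37.72 in total.
Per side: 37.72 / 2 = 18.86 in.
Round up → use L = 19 in on each side.

L = 19 in on each side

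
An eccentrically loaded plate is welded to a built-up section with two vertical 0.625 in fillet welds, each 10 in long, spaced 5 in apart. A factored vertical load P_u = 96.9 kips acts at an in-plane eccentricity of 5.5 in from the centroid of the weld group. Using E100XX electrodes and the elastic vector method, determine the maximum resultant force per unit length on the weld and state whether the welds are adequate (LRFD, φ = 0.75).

E100XX → F_EXX = 100 ksi.
Total weld length L_w = 20 in. Treat welds as unit-width lines.
Polar moment about centroid: J = 2[d³/12 + d(b/2)²] = 2[10³/12 + 10×2.5²] = 291.7 in³.
Direct shear f_v = P/L_w = 96.9 / 20 = 4.845 kip/in (vertical).
Torsion M = P·e = 96.9 × 5.5 = 532.95 kip·in.
Critical point at (x, y) = (2.5, 5) from centroid. f_tx = M·y/J = 9.136 kip/in; f_ty = M·x/J = 4.568 kip/in.
Resultant f_max = √[f_tx² + (f_v + f_ty)²] = √[9.136² + (4.845 + 4.568)²] = 13.12 kip/in.
Capacity per unit length: φr_n = 0.75 × 0.6 × 100 × (0.707 × 0.625) = 19.88 kip/in.
13.12 ≤ 19.88 → adequate.

f_max ≈ 13.1 kip/in; adequate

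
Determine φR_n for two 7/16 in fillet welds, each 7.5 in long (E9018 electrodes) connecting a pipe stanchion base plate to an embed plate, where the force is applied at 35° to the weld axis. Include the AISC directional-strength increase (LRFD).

E90XX → F_EXX = 90 ksi.
t_e = 0.707 × 0.4375 = 0.3093 in; A_we = 0.3093 × 15 = 4.64 in².
Directional factor: 1.0 + 0.5 sin^1.5(35°) = 1.217.
F_nw = 0.6 × 90 × 1.217 = 65.73 ksi.
φR_n = 0.75 × 65.73 × 4.64 = 228.7 kip.

φR_n ≈ 229 kip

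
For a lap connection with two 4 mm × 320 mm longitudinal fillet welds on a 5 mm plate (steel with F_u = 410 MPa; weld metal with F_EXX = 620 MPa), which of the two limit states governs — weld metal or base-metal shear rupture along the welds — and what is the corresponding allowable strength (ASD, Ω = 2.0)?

t_e = 0.707 × 4 = 2.828 mm; L = 640 mm.
Weld metal: R_n/Ω = (1/2.0) × 0.6 × 620 × 2.828 × 640 × 10⁻³ = 336.6 kN.
Base metal (shear rupture): R_n/Ω = (1/2.0) × 0.6 × 410 × 5 × 640 × 10⁻³ = 393.6 kN.
Governing: weld metal.

R_n/Ω ≈ 337 kN (weld metal governs)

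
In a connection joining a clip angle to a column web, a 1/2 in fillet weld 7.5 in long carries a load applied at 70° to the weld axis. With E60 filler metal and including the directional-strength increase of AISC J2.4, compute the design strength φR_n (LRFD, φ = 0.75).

φR_n ≈ 104 kip

E60XX → F_EXX = 60 ksi.
t_e = 0.707 × 0.5 = 0.3535 in; A_we = 0.3535 × 7.5 = 2.651 in².
Directional factor: 1.0 + 0.5 sin^1.5(70°) = 1.455.
F_nw = 0.6 × 60 × 1.455 = 52.4 ksi.
φR_n = 0.75 × 52.4 × 2.651 = 104.2 kip.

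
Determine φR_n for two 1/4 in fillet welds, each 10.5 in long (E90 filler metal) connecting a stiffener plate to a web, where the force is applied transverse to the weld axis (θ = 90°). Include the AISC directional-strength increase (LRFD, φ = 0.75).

E90XX → F_EXX = 90 ksi.
t_e = 0.707 × 0.25 = 0.1767 in; A_we = 0.1767 × 21 = 3.712 in².
Directional factor: 1.0 + 0.5 sin^1.5(90°) = 1.5.
F_nw = 0.6 × 90 × 1.5 = 81 ksi.
φR_n = 0.75 × 81 × 3.712 = 225.5 kip.

φR_n ≈ 225 kip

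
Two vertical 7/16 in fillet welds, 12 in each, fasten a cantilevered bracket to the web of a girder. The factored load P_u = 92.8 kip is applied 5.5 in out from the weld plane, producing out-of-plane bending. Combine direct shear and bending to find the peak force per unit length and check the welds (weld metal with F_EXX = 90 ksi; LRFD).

f_max ≈ 11.3 kip/in; adequate

L_w = 2 × 12 = 24 in; section modulus (unit throat) S = 2 × L²/6 = 48 in².
Direct shear f_v = P/L_w = 92.8/24 = 3.867 kip/in.
Moment M = P × e = 92.8 × 5.5 = 510.4 kip·in; bending f_b = M/S = 10.63 kip/in.
f_max = √(f_v² + f_b²) = √(3.867² + 10.63²) = 11.31 kip/in.
φr_n = 0.75 × 0.6 × 90 × (0.707 × 0.4375) = 12.53 kip/in → adequate.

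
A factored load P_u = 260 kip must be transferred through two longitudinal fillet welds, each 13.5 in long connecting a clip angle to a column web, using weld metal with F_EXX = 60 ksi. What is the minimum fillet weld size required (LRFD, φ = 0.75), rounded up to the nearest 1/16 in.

Total weld length L = 27 in.
Required throat t_e = P_u / (φ × 0.6 F_EXX × L) = 260 / (0.75 × 0.6 × 60 × 27) = 0.3567 in.
Required leg w = t_e / 0.707 = 0.5045 in → use 9/16 in.

w = 9/16 in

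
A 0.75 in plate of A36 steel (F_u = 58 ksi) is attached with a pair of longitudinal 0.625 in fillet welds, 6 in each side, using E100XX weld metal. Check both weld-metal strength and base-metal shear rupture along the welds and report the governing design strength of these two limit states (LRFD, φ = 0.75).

E100XX → F_EXX = 100 ksi.
t_e = 0.707 × 0.625 = 0.4419 in; L = 12 in.
Weld metal: φR_n = 0.75 × 0.6 × 100 × 0.4419 × 12 = 238.6 kip.
Base metal (shear rupture): φR_n = 0.75 × 0.6 × 58 × 0.75 × 12 = 234.9 kip.
Governing: base-metal shear rupture.

φR_n ≈ 235 kip (base-metal shear rupture governs)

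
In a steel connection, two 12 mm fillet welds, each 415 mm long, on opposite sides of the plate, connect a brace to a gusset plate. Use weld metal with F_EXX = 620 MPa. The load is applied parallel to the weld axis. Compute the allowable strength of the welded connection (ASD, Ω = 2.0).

R_n/Ω ≈ 1310 kN

Effective throat t_e = 0.707 × 12 = 8.484 mm.
Total length L = 830 mm; A_we = 8.484 × 830 = 7042 mm².
F_nw = 0.6 F_EXX = 0.6 × 620 = 372 MPa.
R_n = 372 × 7042 × 10⁻³ = 2620 kN; R_n/Ω = 2620/2.0 = 1310 kN.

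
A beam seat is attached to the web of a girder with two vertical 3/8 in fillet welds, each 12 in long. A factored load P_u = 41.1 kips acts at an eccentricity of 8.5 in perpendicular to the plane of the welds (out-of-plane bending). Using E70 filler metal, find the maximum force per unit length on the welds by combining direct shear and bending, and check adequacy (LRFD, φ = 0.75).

f_max ≈ 7.48 kip/in; adequate

E70XX → F_EXX = 70 ksi.
L_w = 2 × 12 = 24 in; section modulus (unit throat) S = 2 × L²/6 = 48 in².
Direct shear f_v = P/L_w = 41.1/24 = 1.713 kip/in.
Moment M = P × e = 41.1 × 8.5 = 349.35 kip·in; bending f_b = M/S = 7.278 kip/in.
f_max = √(f_v² + f_b²) = √(1.713² + 7.278²) = 7.477 kip/in.
φr_n = 0.75 × 0.6 × 70 × (0.707 × 0.375) = 8.351 kip/in → adequate.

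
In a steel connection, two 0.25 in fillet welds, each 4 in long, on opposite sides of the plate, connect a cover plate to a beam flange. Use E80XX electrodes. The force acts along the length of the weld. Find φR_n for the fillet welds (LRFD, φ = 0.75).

φR_n ≈ 50.9 kips

E80XX → F_EXX = 80 ksi.
Effective throat t_e = 0.707 × 0.25 = 0.1767 in.
Total length L = 8 in; A_we = 0.1767 × 8 = 1.414 in².
F_nw = 0.6 F_EXX = 0.6 × 80 = 48 ksi.
φR_n = 0.75 × 48 × 1.414 = 50.9 kips.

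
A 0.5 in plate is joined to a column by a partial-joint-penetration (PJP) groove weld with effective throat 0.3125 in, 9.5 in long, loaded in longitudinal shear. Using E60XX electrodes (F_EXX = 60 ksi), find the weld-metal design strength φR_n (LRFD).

φR_n ≈ 80.2 kip

Effective throat (given) t_e = 0.3125 in.
A_we = 0.3125 × 9.5 = 2.969 in².
F_nw = 0.6 F_EXX = 36 ksi.
φR_n = 0.75 × 36 × 2.969 = 80.16 kip.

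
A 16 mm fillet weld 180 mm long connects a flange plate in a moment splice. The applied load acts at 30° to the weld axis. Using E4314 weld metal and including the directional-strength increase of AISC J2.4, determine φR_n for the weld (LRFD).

φR_n ≈ 464 kN

E43XX → F_EXX = 430 MPa.
t_e = 0.707 × 16 = 11.31 mm; A_we = 11.31 × 180 = 2036 mm².
Directional factor: 1.0 + 0.5 sin^1.5(30°) = 1.177.
F_nw = 0.6 × 430 × 1.177 = 303.6 MPa.
φR_n = 0.75 × 303.6 × 2036 × 10⁻³ = 463.6 kN.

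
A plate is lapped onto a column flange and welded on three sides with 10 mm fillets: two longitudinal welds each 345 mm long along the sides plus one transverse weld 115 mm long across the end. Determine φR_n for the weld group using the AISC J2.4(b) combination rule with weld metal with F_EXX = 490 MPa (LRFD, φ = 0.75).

t_e = 0.707 × 10 = 7.07 mm.
R_nwl = 0.6 × 490 × 7.07 × 690 × 10⁻³ = 1434 kN (longitudinal, 2 welds).
R_nwt = 0.6 × 490 × 7.07 × 115 × 10⁻³ = 239 kN (transverse, base value).
(i) R_nwl + R_nwt = 1673 kN; (ii) 0.85 R_nwl + 1.5 R_nwt = 1578 kN.
R_n = max = 1673 kN [governs: (i)]; φR_n = 1255 kN.

φR_n ≈ 1250 kN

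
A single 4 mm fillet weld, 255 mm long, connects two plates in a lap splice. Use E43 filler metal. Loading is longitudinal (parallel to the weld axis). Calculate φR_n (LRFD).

φR_n ≈ 140 kN

E43XX → F_EXX = 430 MPa.
Effective throat t_e = 0.707 × 4 = 2.828 mm.
Total length L = 255 mm; A_we = 2.828 × 255 = 721.1 mm².
F_nw = 0.6 F_EXX = 0.6 × 430 = 258 MPa.
φR_n = 0.75 × 258 × 721.1 × 10⁻³ = 139.5 kN.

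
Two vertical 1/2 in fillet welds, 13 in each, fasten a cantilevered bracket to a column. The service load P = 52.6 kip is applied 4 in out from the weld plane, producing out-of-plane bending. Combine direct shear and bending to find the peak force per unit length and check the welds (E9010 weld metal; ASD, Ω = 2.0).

f_max ≈ 4.25 kip/in; adequate

E90XX → F_EXX = 90 ksi.
L_w = 2 × 13 = 26 in; section modulus (unit throat) S = 2 × L²/6 = 56.33 in².
Direct shear f_v = P/L_w = 52.6/26 = 2.023 kip/in.
Moment M = P × e = 52.6 × 4 = 210.4 kip·in; bending f_b = M/S = 3.735 kip/in.
f_max = √(f_v² + f_b²) = √(2.023² + 3.735²) = 4.248 kip/in.
r_n/Ω = (1/2.0) × 0.6 × 90 × (0.707 × 0.5) = 9.544 kip/in → adequate.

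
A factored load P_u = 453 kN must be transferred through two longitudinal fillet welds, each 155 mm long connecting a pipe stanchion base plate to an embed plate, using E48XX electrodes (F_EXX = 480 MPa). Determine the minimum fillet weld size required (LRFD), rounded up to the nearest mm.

w = 10 mm

Total weld length L = 310 mm.
Required throat t_e = P_u / (φ × 0.6 F_EXX × L) = 453 / (0.75 × 0.6 × 480 × 310 × 10⁻³) = 6.765 mm.
Required leg w = t_e / 0.707 = 9.569 mm → use 10 mm.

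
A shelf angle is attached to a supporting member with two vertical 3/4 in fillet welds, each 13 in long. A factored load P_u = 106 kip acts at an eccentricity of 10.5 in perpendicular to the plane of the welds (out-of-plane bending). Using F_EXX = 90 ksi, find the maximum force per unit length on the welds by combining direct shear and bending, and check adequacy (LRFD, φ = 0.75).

f_max ≈ 20.2 kip/in; adequate

L_w = 2 × 13 = 26 in; section modulus (unit throat) S = 2 × L²/6 = 56.33 in².
Direct shear f_v = P/L_w = 106/26 = 4.077 kip/in.
Moment M = P × e = 106 × 10.5 = 1113 kip·in; bending f_b = M/S = 19.76 kip/in.
f_max = √(f_v² + f_b²) = √(4.077² + 19.76²) = 20.17 kip/in.
φr_n = 0.75 × 0.6 × 90 × (0.707 × 0.75) = 21.48 kip/in → adequate.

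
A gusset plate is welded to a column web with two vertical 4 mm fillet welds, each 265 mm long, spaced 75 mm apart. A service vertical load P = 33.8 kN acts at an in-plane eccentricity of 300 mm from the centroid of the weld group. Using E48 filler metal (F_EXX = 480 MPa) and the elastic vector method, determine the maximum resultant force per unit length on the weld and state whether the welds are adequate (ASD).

Total weld length L_w = 530 mm. Treat welds as unit-width lines.
Polar moment about centroid: J = 2[d³/12 + d(b/2)²] = 2[265³/12 + 265×37.5²] = 3847000 mm³.
Direct shear f_v = P/L_w = 33.8×10³ / 530 = 63.77 N/mm (vertical).
Torsion M = P·e = 33.8×10³ × 300 = 10140000 N·mm.
Critical point at (x, y) = (37.5, 132.5) from centroid. f_tx = M·y/J = 349.3 N/mm; f_ty = M·x/J = 98.85 N/mm.
Resultant f_max = √[f_tx² + (f_v + f_ty)²] = √[349.3² + (63.77 + 98.85)²] = 385.3 N/mm.
Capacity per unit length: r_n/Ω = (1/2.0) × 0.6 × 480 × (0.707 × 4) = 407.2 N/mm.
385.3 ≤ 407.2 → adequate.

f_max ≈ 385 N/mm; adequate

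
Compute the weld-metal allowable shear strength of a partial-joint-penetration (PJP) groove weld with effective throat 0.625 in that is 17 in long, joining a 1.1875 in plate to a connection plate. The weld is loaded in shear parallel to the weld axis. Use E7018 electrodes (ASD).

R_n/Ω ≈ 223 kips

E70XX → F_EXX = 70 ksi.
Effective throat (given) t_e = 0.625 in.
A_we = 0.625 × 17 = 10.62 in².
F_nw = 0.6 F_EXX = 42 ksi.
R_n/Ω = (42 × 10.62) / 2.0 = 223.1 kips.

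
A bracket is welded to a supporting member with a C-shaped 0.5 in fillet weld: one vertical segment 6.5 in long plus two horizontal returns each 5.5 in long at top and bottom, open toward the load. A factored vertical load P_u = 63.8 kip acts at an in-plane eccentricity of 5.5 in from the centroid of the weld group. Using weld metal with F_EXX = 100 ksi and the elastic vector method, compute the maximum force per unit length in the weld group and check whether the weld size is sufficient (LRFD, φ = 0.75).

Total weld length L_w = 17.5 in. Treat welds as unit-width lines.
Centroid: x̄ = 2×5.5×2.75 / 17.5 = 1.729 in from the vertical weld.
Polar moment about centroid: J = I_x + I_y = [6.5³/12 + 2×5.5×3.25²] + [6.5×1.729² + 2(5.5³/12 + 5.5×1.021²)] = 197.7 in³.
Direct shear f_v = P/L_w = 63.8 / 17.5 = 3.646 kip/in (vertical).
Torsion M = P·e = 63.8 × 5.5 = 350.9 kip·in.
Critical point at (x, y) = (3.771, 3.25) from centroid. f_tx = M·y/J = 5.768 kip/in; f_ty = M·x/J = 6.694 kip/in.
Resultant f_max = √[f_tx² + (f_v + f_ty)²] = √[5.768² + (3.646 + 6.694)²] = 11.84 kip/in.
Capacity per unit length: φr_n = 0.75 × 0.6 × 100 × (0.707 × 0.5) = 15.91 kip/in.
11.84 ≤ 15.91 → adequate.

f_max ≈ 11.8 kip/in; adequate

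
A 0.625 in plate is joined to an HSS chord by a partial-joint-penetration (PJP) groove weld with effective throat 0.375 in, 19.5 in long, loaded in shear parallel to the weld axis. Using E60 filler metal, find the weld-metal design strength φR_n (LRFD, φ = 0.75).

E60XX → F_EXX = 60 ksi.
Effective throat (given) t_e = 0.375 in.
A_we = 0.375 × 19.5 = 7.312 in².
F_nw = 0.6 F_EXX = 36 ksi.
φR_n = 0.75 × 36 × 7.312 = 197.4 kips.

φR_n ≈ 197 kips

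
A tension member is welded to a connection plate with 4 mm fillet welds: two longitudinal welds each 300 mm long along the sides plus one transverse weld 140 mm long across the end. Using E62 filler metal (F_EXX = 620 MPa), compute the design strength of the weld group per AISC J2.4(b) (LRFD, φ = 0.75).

t_e = 0.707 × 4 = 2.828 mm.
R_nwl = 0.6 × 620 × 2.828 × 600 × 10⁻³ = 631.2 kN (longitudinal, 2 welds).
R_nwt = 0.6 × 620 × 2.828 × 140 × 10⁻³ = 147.3 kN (transverse, base value).
(i) R_nwl + R_nwt = 778.5 kN; (ii) 0.85 R_nwl + 1.5 R_nwt = 757.5 kN.
R_n = max = 778.5 kN [governs: (i)]; φR_n = 583.9 kN.

φR_n ≈ 584 kN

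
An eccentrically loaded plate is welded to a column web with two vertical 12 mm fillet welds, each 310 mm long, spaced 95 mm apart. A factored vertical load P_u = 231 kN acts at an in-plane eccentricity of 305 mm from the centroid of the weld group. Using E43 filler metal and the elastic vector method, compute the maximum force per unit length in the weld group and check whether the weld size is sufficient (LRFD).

E43XX → F_EXX = 430 MPa.
Total weld length L_w = 620 mm. Treat welds as unit-width lines.
Polar moment about centroid: J = 2[d³/12 + d(b/2)²] = 2[310³/12 + 310×47.5²] = 6364000 mm³.
Direct shear f_v = P/L_w = 231×10³ / 620 = 372.6 N/mm (vertical).
Torsion M = P·e = 231×10³ × 305 = 70455000 N·mm.
Critical point at (x, y) = (47.5, 155) from centroid. f_tx = M·y/J = 1716 N/mm; f_ty = M·x/J = 525.9 N/mm.
Resultant f_max = √[f_tx² + (f_v + f_ty)²] = √[1716² + (372.6 + 525.9)²] = 1937 N/mm.
Capacity per unit length: φr_n = 0.75 × 0.6 × 430 × (0.707 × 12) = 1642 N/mm.
1937 > 1642 → NOT adequate.

f_max ≈ 1940 N/mm; NOT adequate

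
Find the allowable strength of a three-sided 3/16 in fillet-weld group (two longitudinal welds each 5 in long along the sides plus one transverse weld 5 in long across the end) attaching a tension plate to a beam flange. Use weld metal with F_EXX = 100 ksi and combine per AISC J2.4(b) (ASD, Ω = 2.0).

R_n/Ω ≈ 63.6 kip

t_e = 0.707 × 0.1875 = 0.1326 in.
R_nwl = 0.6 × 100 × 0.1326 × 10 = 79.54 kip (longitudinal, 2 welds).
R_nwt = 0.6 × 100 × 0.1326 × 5 = 39.77 kip (transverse, base value).
(i) R_nwl + R_nwt = 119.3 kip; (ii) 0.85 R_nwl + 1.5 R_nwt = 127.3 kip.
R_n = max = 127.3 kip [governs: (ii)]; R_n/Ω = 63.63 kip.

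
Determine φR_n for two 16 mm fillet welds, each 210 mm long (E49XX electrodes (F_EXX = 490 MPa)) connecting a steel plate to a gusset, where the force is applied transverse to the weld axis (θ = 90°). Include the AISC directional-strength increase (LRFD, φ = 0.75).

t_e = 0.707 × 16 = 11.31 mm; A_we = 11.31 × 420 = 4751 mm².
Directional factor: 1.0 + 0.5 sin^1.5(90°) = 1.5.
F_nw = 0.6 × 490 × 1.5 = 441 MPa.
φR_n = 0.75 × 441 × 4751 × 10⁻³ = 1571 kN.

φR_n ≈ 1570 kN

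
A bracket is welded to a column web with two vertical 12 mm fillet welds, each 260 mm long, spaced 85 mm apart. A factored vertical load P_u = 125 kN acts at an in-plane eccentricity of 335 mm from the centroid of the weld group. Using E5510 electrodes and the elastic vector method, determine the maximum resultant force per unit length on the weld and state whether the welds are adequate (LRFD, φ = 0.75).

E55XX → F_EXX = 550 MPa.
Total weld length L_w = 520 mm. Treat welds as unit-width lines.
Polar moment about centroid: J = 2[d³/12 + d(b/2)²] = 2[260³/12 + 260×42.5²] = 3869000 mm³.
Direct shear f_v = P/L_w = 125×10³ / 520 = 240.4 N/mm (vertical).
Torsion M = P·e = 125×10³ × 335 = 41875000 N·mm.
Critical point at (x, y) = (42.5, 130) from centroid. f_tx = M·y/J = 1407 N/mm; f_ty = M·x/J = 460 N/mm.
Resultant f_max = √[f_tx² + (f_v + f_ty)²] = √[1407² + (240.4 + 460)²] = 1572 N/mm.
Capacity per unit length: φr_n = 0.75 × 0.6 × 550 × (0.707 × 12) = 2100 N/mm.
1572 ≤ 2100 → adequate.

f_max ≈ 1570 N/mm; adequate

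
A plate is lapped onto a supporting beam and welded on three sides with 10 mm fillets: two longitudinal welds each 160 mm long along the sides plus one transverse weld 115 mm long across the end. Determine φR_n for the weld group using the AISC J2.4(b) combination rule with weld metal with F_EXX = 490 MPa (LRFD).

φR_n ≈ 693 kN

t_e = 0.707 × 10 = 7.07 mm.
R_nwl = 0.6 × 490 × 7.07 × 320 × 10⁻³ = 665.1 kN (longitudinal, 2 welds).
R_nwt = 0.6 × 490 × 7.07 × 115 × 10⁻³ = 239 kN (transverse, base value).
(i) R_nwl + R_nwt = 904.2 kN; (ii) 0.85 R_nwl + 1.5 R_nwt = 923.9 kN.
R_n = max = 923.9 kN [governs: (ii)]; φR_n = 692.9 kN.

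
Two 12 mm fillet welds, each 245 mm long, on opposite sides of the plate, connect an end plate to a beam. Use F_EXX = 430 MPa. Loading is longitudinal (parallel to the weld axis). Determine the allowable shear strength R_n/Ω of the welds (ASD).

Effective throat t_e = 0.707 × 12 = 8.484 mm.
Total length L = 490 mm; A_we = 8.484 × 490 = 4157 mm².
F_nw = 0.6 F_EXX = 0.6 × 430 = 258 MPa.
R_n = 258 × 4157 × 10⁻³ = 1073 kN; R_n/Ω = 1073/2.0 = 536.3 kN.

R_n/Ω ≈ 536 kN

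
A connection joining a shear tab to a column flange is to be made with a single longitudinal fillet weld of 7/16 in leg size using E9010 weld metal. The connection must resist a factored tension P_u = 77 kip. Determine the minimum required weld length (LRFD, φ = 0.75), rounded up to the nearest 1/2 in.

L = 6.5 in

E90XX → F_EXX = 90 ksi.
Throat t_e = 0.707 × 0.4375 = 0.3093 in.
φr_n = 0.75 × 0.6 × 90 × 0.3093 = 12.53 kip/in.
L_req = P_u / φr_n = 77 / 12.53 = 6.147 in total.
Round up → use L = 6.5 in.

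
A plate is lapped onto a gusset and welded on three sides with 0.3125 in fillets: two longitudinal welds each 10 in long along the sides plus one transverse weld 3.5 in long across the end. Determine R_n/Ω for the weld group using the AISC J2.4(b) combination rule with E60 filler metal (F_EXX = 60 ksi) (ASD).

t_e = 0.707 × 0.3125 = 0.2209 in.
R_nwl = 0.6 × 60 × 0.2209 × 20 = 159.1 kip (longitudinal, 2 welds).
R_nwt = 0.6 × 60 × 0.2209 × 3.5 = 27.84 kip (transverse, base value).
(i) R_nwl + R_nwt = 186.9 kip; (ii) 0.85 R_nwl + 1.5 R_nwt = 177 kip.
R_n = max = 186.9 kip [governs: (i)]; R_n/Ω = 93.46 kip.

R_n/Ω ≈ 93.5 kip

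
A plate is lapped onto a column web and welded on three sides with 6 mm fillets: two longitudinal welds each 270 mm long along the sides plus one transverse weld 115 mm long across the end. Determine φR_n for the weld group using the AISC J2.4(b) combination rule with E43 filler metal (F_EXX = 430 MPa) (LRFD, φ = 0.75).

φR_n ≈ 538 kN

t_e = 0.707 × 6 = 4.242 mm.
R_nwl = 0.6 × 430 × 4.242 × 540 × 10⁻³ = 591 kN (longitudinal, 2 welds).
R_nwt = 0.6 × 430 × 4.242 × 115 × 10⁻³ = 125.9 kN (transverse, base value).
(i) R_nwl + R_nwt = 716.9 kN; (ii) 0.85 R_nwl + 1.5 R_nwt = 691.1 kN.
R_n = max = 716.9 kN [governs: (i)]; φR_n = 537.6 kN.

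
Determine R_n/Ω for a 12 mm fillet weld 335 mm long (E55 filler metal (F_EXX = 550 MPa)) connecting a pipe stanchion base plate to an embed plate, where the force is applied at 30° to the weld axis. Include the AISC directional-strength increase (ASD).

t_e = 0.707 × 12 = 8.484 mm; A_we = 8.484 × 335 = 2842 mm².
Directional factor: 1.0 + 0.5 sin^1.5(30°) = 1.177.
F_nw = 0.6 × 550 × 1.177 = 388.3 MPa.
R_n/Ω = (388.3 × 2842) / 2.0 × 10⁻³ = 551.9 kN.

R_n/Ω ≈ 552 kN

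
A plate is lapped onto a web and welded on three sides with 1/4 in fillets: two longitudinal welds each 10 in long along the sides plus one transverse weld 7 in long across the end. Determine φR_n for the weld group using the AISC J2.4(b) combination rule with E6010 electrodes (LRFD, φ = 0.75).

E60XX → F_EXX = 60 ksi.
t_e = 0.707 × 0.25 = 0.1767 in.
R_nwl = 0.6 × 60 × 0.1767 × 20 = 127.3 kip (longitudinal, 2 welds).
R_nwt = 0.6 × 60 × 0.1767 × 7 = 44.54 kip (transverse, base value).
(i) R_nwl + R_nwt = 171.8 kip; (ii) 0.85 R_nwl + 1.5 R_nwt = 175 kip.
R_n = max = 175 kip [governs: (ii)]; φR_n = 131.2 kip.

φR_n ≈ 131 kip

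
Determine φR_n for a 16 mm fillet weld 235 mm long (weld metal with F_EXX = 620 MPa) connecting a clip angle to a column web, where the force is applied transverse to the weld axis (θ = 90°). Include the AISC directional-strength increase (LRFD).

t_e = 0.707 × 16 = 11.31 mm; A_we = 11.31 × 235 = 2658 mm².
Directional factor: 1.0 + 0.5 sin^1.5(90°) = 1.5.
F_nw = 0.6 × 620 × 1.5 = 558 MPa.
φR_n = 0.75 × 558 × 2658 × 10⁻³ = 1113 kN.

φR_n ≈ 1110 kN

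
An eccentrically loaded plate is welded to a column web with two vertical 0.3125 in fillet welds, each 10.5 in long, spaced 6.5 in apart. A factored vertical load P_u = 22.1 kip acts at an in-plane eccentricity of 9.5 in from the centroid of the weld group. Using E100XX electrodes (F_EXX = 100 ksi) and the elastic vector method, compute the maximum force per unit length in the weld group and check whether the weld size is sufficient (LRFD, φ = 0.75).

Total weld length L_w = 21 in. Treat welds as unit-width lines.
Polar moment about centroid: J = 2[d³/12 + d(b/2)²] = 2[10.5³/12 + 10.5×3.25²] = 414.8 in³.
Direct shear f_v = P/L_w = 22.1 / 21 = 1.052 kip/in (vertical).
Torsion M = P·e = 22.1 × 9.5 = 209.95 kip·in.
Critical point at (x, y) = (3.25, 5.25) from centroid. f_tx = M·y/J = 2.658 kip/in; f_ty = M·x/J = 1.645 kip/in.
Resultant f_max = √[f_tx² + (f_v + f_ty)²] = √[2.658² + (1.052 + 1.645)²] = 3.787 kip/in.
Capacity per unit length: φr_n = 0.75 × 0.6 × 100 × (0.707 × 0.3125) = 9.942 kip/in.
3.787 ≤ 9.942 → adequate.

f_max ≈ 3.79 kip/in; adequate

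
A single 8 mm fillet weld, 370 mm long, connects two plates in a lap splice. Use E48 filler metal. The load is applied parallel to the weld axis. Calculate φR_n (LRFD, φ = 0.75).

E48XX → F_EXX = 480 MPa.
Effective throat t_e = 0.707 × 8 = 5.656 mm.
Total length L = 370 mm; A_we = 5.656 × 370 = 2093 mm².
F_nw = 0.6 F_EXX = 0.6 × 480 = 288 MPa.
φR_n = 0.75 × 288 × 2093 × 10⁻³ = 452 kN.

φR_n ≈ 452 kN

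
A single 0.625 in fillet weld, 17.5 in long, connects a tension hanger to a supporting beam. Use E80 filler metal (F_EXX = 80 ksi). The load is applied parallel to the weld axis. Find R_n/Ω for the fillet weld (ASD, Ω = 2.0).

Effective throat t_e = 0.707 × 0.625 = 0.4419 in.
Total length L = 17.5 in; A_we = 0.4419 × 17.5 = 7.733 in².
F_nw = 0.6 F_EXX = 0.6 × 80 = 48 ksi.
R_n = 48 × 7.733 = 371.2 kip; R_n/Ω = 371.2/2.0 = 185.6 kip.

R_n/Ω ≈ 186 kip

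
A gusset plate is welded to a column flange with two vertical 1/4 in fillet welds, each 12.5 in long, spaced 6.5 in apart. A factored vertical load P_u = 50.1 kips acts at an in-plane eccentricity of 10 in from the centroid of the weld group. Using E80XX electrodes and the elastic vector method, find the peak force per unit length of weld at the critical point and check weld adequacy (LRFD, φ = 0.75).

E80XX → F_EXX = 80 ksi.
Total weld length L_w = 25 in. Treat welds as unit-width lines.
Polar moment about centroid: J = 2[d³/12 + d(b/2)²] = 2[12.5³/12 + 12.5×3.25²] = 589.6 in³.
Direct shear f_v = P/L_w = 50.1 / 25 = 2.004 kip/in (vertical).
Torsion M = P·e = 50.1 × 10 = 501 kip·in.
Critical point at (x, y) = (3.25, 6.25) from centroid. f_tx = M·y/J = 5.311 kip/in; f_ty = M·x/J = 2.762 kip/in.
Resultant f_max = √[f_tx² + (f_v + f_ty)²] = √[5.311² + (2.004 + 2.762)²] = 7.136 kip/in.
Capacity per unit length: φr_n = 0.75 × 0.6 × 80 × (0.707 × 0.25) = 6.363 kip/in.
7.136 > 6.363 → NOT adequate.

f_max ≈ 7.14 kip/in; NOT adequate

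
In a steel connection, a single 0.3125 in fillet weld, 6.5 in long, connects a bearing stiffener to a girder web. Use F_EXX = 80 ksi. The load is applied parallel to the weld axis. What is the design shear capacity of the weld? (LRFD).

Effective throat t_e = 0.707 × 0.3125 = 0.2209 in.
Total length L = 6.5 in; A_we = 0.2209 × 6.5 = 1.436 in².
F_nw = 0.6 F_EXX = 0.6 × 80 = 48 ksi.
φR_n = 0.75 × 48 × 1.436 = 51.7 kips.

φR_n ≈ 51.7 kips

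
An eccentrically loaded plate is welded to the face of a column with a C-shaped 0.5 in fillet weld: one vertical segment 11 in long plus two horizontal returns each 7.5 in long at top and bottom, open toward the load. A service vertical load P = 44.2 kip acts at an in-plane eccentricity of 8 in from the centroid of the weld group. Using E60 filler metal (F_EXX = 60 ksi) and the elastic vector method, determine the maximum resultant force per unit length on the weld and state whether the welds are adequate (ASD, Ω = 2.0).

f_max ≈ 5.07 kip/in; adequate

Total weld length L_w = 26 in. Treat welds as unit-width lines.
Centroid: x̄ = 2×7.5×3.75 / 26 = 2.163 in from the vertical weld.
Polar moment about centroid: J = I_x + I_y = [11³/12 + 2×7.5×5.5²] + [11×2.163² + 2(7.5³/12 + 7.5×1.587²)] = 724.2 in³.
Direct shear f_v = P/L_w = 44.2 / 26 = 1.7 kip/in (vertical).
Torsion M = P·e = 44.2 × 8 = 353.6 kip·in.
Critical point at (x, y) = (5.337, 5.5) from centroid. f_tx = M·y/J = 2.685 kip/in; f_ty = M·x/J = 2.606 kip/in.
Resultant f_max = √[f_tx² + (f_v + f_ty)²] = √[2.685² + (1.7 + 2.606)²] = 5.074 kip/in.
Capacity per unit length: r_n/Ω = (1/2.0) × 0.6 × 60 × (0.707 × 0.5) = 6.363 kip/in.
5.074 ≤ 6.363 → adequate.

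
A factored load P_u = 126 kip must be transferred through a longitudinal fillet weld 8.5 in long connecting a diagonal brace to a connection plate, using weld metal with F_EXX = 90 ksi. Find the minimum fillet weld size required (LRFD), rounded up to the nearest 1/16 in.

w = 9/16 in

Total weld length L = 8.5 in.
Required throat t_e = P_u / (φ × 0.6 F_EXX × L) = 126 / (0.75 × 0.6 × 90 × 8.5) = 0.366 in.
Required leg w = t_e / 0.707 = 0.5177 in → use 9/16 in.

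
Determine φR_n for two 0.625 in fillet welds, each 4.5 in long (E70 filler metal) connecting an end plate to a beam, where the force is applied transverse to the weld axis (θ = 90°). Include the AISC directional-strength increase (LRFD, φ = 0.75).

E70XX → F_EXX = 70 ksi.
t_e = 0.707 × 0.625 = 0.4419 in; A_we = 0.4419 × 9 = 3.977 in².
Directional factor: 1.0 + 0.5 sin^1.5(90°) = 1.5.
F_nw = 0.6 × 70 × 1.5 = 63 ksi.
φR_n = 0.75 × 63 × 3.977 = 187.9 kips.

φR_n ≈ 188 kips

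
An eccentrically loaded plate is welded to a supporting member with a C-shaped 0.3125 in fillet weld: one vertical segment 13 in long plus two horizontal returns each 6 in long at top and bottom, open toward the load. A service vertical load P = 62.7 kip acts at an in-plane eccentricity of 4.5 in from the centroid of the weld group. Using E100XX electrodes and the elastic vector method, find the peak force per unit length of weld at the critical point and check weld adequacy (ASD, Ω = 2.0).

f_max ≈ 4.77 kip/in; adequate

E100XX → F_EXX = 100 ksi.
Total weld length L_w = 25 in. Treat welds as unit-width lines.
Centroid: x̄ = 2×6×3 / 25 = 1.44 in from the vertical weld.
Polar moment about centroid: J = I_x + I_y = [13³/12 + 2×6×6.5²] + [13×1.44² + 2(6³/12 + 6×1.56²)] = 782.2 in³.
Direct shear f_v = P/L_w = 62.7 / 25 = 2.508 kip/in (vertical).
Torsion M = P·e = 62.7 × 4.5 = 282.15 kip·in.
Critical point at (x, y) = (4.56, 6.5) from centroid. f_tx = M·y/J = 2.345 kip/in; f_ty = M·x/J = 1.645 kip/in.
Resultant f_max = √[f_tx² + (f_v + f_ty)²] = √[2.345² + (2.508 + 1.645)²] = 4.769 kip/in.
Capacity per unit length: r_n/Ω = (1/2.0) × 0.6 × 100 × (0.707 × 0.3125) = 6.628 kip/in.
4.769 ≤ 6.628 → adequate.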